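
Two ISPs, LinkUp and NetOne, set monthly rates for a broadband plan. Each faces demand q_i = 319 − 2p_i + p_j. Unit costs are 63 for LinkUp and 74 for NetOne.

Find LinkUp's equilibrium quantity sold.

173.6

LinkUp's profit: π = (p_{LinkUp} − 63)(319 − 2p_{LinkUp} + p_{NetOne}).
∂π/∂p_{LinkUp} = 445 − 4p_{LinkUp} + p_{NetOne} = 0 ⇒ p_{LinkUp} = 111.25 + 0.25p_{NetOne}.
Similarly p_{NetOne} = 116.75 + 0.25p_{LinkUp}.
Substituting the second reaction function into the first: p_{LinkUp} = 111.25 + 0.25(116.75 + 0.25p_{LinkUp}), which gives 0.9375p_{LinkUp} = 140.4375 ⇒ p_{LinkUp} = 149.8.
Then p_{NetOne} = 116.75 + 0.25·149.8 = 154.2.
q_{LinkUp} = 319 − 2·149.8 + 154.2 = 173.6.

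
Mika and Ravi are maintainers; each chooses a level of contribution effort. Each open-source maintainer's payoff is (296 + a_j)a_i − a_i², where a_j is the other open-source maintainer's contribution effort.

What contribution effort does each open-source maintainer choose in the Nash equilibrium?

296

Mika's payoff is (296 + a_R)a_M − a_M².
∂π/∂a_M = 296 + a_R − 2a_M = 0, so a_M = 148 + 0.5a_R.
The game is symmetric, so in equilibrium a_R = a_M: the reaction function gives 0.5a_M = 148, hence a_M = 296.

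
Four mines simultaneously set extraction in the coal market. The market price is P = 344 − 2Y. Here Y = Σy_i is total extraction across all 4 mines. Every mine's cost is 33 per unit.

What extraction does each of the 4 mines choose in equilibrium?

31.1

A representative mine's profit is π_i = y_i(344 − 2Y) − 33y_i, with Y = y_i + Σ_{j≠i} y_j.
First-order condition: 311 − 4y_i − 2Σ_{j≠i} y_j = 0.
Imposing symmetry (y_j = y for all j) turns Σ_{j≠i} y_j into 3y, so 311 = 10y and y = 31.1.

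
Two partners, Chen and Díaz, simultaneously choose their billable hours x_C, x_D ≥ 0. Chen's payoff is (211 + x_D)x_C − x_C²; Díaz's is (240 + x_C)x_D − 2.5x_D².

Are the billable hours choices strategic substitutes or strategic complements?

strategic complements

Expanding Chen's payoff: 211x_C + x_Dx_C − x_C².
∂π/∂x_C = 211 + x_D − 2x_C = 0, so x_C = 105.5 + 0.5x_D.
The best-response slope dx_C/dx_D = 0.5 > 0: the reaction function is upward-sloping, so the choices are strategic complements.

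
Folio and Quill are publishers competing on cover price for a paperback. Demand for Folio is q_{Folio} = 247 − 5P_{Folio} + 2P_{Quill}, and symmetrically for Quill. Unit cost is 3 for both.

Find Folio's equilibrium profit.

4425.3125

Folio's profit: π = (P_{Folio} − 3)(247 − 5P_{Folio} + 2P_{Quill}).
∂π/∂P_{Folio} = 262 − 10P_{Folio} + 2P_{Quill} = 0 ⇒ P_{Folio} = 26.2 + 0.2P_{Quill}.
By symmetry P_{Quill} = P_{Folio}; substituting into the reaction function, 0.8P_{Folio} = 26.2 and P_{Folio} = 32.75.
q_{Folio} = 247 − 5·32.75 + 2·32.75 = 148.75.
Profit = (32.75 − 3)·148.75 = 4425.3125.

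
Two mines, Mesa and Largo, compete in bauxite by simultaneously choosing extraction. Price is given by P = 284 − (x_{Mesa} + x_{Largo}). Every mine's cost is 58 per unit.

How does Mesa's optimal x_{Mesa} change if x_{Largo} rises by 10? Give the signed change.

-5

Mine Mesa's profit: π = x_{Mesa}(284 − (x_{Mesa} + x_{Largo})) − 58x_{Mesa}.
∂π/∂x_{Mesa} = 226 − 2x_{Mesa} − x_{Largo} = 0, so x_{Mesa} = 113 − 0.5x_{Largo}.
The reaction-function slope is −0.5, so a 10-unit rise in x_{Largo} moves x_{Mesa} by −0.5 × 10 = −5. Mesa's best response falls — the actions are strategic substitutes.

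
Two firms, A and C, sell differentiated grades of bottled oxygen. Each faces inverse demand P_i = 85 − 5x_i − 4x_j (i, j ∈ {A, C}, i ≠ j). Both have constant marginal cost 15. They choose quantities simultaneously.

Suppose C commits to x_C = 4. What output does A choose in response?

Firm A's profit: π = x_A(85 − 5x_A − 4x_C) − 15x_A.
∂π/∂x_A = 70 − 10x_A − 4x_C = 0 ⇒ x_A = 7 − 0.4x_C.
At x_C = 4: x_A = 7 − 0.4·4 = 5.4.

5.4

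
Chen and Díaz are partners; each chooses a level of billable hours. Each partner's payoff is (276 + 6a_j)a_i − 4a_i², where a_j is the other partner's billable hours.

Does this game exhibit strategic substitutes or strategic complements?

strategic complements

Chen's payoff is (276 + 6a_D)a_C − 4a_C².
∂π/∂a_C = 276 + 6a_D − 8a_C = 0, so a_C = 34.5 + 0.75a_D.
The best-response slope da_C/da_D = 0.75 > 0: the reaction function is upward-sloping, so the choices are strategic complements.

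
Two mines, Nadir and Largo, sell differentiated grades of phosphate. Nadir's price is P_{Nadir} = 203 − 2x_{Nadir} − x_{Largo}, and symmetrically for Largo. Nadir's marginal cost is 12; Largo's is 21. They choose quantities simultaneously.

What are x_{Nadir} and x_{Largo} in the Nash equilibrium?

38.8, 35.8

Mine Nadir's profit: π = x_{Nadir}(203 − 2x_{Nadir} − x_{Largo}) − 12x_{Nadir}.
∂π/∂x_{Nadir} = 191 − 4x_{Nadir} − x_{Largo} = 0 ⇒ x_{Nadir} = 47.75 − 0.25x_{Largo}.
Similarly x_{Largo} = 45.5 − 0.25x_{Nadir}.
Substituting the second reaction function into the first: x_{Nadir} = 47.75 − 0.25(45.5 − 0.25x_{Nadir}), which gives 0.9375x_{Nadir} = 36.375 ⇒ x_{Nadir} = 38.8.
Then x_{Largo} = 45.5 − 0.25·38.8 = 35.8.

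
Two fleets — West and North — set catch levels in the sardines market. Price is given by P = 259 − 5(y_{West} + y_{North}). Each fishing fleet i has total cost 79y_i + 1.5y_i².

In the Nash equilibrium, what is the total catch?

Fishing fleet West's profit: π = y_{West}(259 − 5(y_{West} + y_{North})) − 79y_{West} − 1.5y_{West}².
∂π/∂y_{West} = 180 − 13y_{West} − 5y_{North} = 0, so y_{West} = 180/13 − (5/13)y_{North}.
By symmetry y_{North} = y_{West}; substituting into the reaction function, (18/13)y_{West} = 180/13 and y_{West} = 10.
Total catch: 10 + 10 = 20.

20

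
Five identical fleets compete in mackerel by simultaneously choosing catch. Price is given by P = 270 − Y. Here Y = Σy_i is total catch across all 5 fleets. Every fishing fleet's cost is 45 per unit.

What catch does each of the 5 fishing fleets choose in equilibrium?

37.5

A representative fishing fleet's profit is π_i = y_i(270 − Y) − 45y_i, with Y = y_i + Σ_{j≠i} y_j.
First-order condition: 225 − 2y_i − Σ_{j≠i} y_j = 0.
Imposing symmetry (y_j = y for all j) turns Σ_{j≠i} y_j into 4y, so 225 = 6y and y = 37.5.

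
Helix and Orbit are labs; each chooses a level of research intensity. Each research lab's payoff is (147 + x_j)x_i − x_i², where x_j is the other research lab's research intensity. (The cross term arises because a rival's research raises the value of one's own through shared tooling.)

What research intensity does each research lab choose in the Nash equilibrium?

147

Helix's payoff is (147 + x_O)x_H − x_H².
∂π/∂x_H = 147 + x_O − 2x_H = 0, so x_H = 73.5 + 0.5x_O.
By symmetry x_O = x_H; substituting into the reaction function, 0.5x_H = 73.5 and x_H = 147.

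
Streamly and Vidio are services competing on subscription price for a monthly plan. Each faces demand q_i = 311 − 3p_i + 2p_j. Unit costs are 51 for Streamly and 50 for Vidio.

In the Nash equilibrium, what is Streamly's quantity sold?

194.4375

Streamly's profit: π = (p_{Streamly} − 51)(311 − 3p_{Streamly} + 2p_{Vidio}).
∂π/∂p_{Streamly} = 464 − 6p_{Streamly} + 2p_{Vidio} = 0 ⇒ p_{Streamly} = 232/3 + (1/3)p_{Vidio}.
Similarly p_{Vidio} = 461/6 + (1/3)p_{Streamly}.
Plugging p_{Vidio} into Streamly's best response: p_{Streamly} = 232/3 + (1/3)(461/6 + (1/3)p_{Streamly}) ⇒ (8/9)p_{Streamly} = 1853/18, so p_{Streamly} = 115.8125.
Then p_{Vidio} = 461/6 + (1/3)·115.8125 = 115.4375.
q_{Streamly} = 311 − 3·115.8125 + 2·115.4375 = 194.4375.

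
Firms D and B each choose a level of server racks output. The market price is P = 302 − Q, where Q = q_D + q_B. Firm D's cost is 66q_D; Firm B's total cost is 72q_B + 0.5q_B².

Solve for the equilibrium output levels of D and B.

Firm D's profit: π = q_D(302 − (q_D + q_B)) − 66q_D.
∂π/∂q_D = 236 − 2q_D − q_B = 0, so q_D = 118 − 0.5q_B.
For B: ∂π/∂q_B = 230 − 3q_B − q_D = 0 ⇒ q_B = 230/3 − (1/3)q_D.
Substituting the second reaction function into the first: q_D = 118 − 0.5(230/3 − (1/3)q_D), which gives (5/6)q_D = 239/3 ⇒ q_D = 95.6.
Then q_B = 230/3 − (1/3)·95.6 = 44.8.

95.6, 44.8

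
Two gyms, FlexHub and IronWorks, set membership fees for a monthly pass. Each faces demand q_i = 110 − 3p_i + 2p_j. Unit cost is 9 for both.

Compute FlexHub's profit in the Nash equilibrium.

FlexHub's profit: π = (p_{FlexHub} − 9)(110 − 3p_{FlexHub} + 2p_{IronWorks}).
∂π/∂p_{FlexHub} = 137 − 6p_{FlexHub} + 2p_{IronWorks} = 0 ⇒ p_{FlexHub} = 137/6 + (1/3)p_{IronWorks}.
The game is symmetric, so in equilibrium p_{IronWorks} = p_{FlexHub}: the reaction function gives (2/3)p_{FlexHub} = 137/6, hence p_{FlexHub} = 34.25.
q_{FlexHub} = 110 − 3·34.25 + 2·34.25 = 75.75.
Profit = (34.25 − 9)·75.75 = 1912.6875.

1912.6875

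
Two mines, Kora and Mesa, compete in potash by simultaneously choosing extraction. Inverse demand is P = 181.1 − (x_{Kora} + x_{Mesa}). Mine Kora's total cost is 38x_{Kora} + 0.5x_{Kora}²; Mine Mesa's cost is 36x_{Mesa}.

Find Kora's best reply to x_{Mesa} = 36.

35.7

Mine Kora's profit: π = x_{Kora}(181.1 − (x_{Kora} + x_{Mesa})) − 38x_{Kora} − 0.5x_{Kora}².
∂π/∂x_{Kora} = 143.1 − 3x_{Kora} − x_{Mesa} = 0, so x_{Kora} = 47.7 − (1/3)x_{Mesa}.
At x_{Mesa} = 36: x_{Kora} = 47.7 − (1/3)·36 = 35.7.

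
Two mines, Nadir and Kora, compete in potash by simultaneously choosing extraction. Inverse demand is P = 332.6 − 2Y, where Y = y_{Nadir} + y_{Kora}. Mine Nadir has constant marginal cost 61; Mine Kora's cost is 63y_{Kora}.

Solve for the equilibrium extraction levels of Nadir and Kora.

Mine Nadir's profit: π = y_{Nadir}(332.6 − 2(y_{Nadir} + y_{Kora})) − 61y_{Nadir}.
∂π/∂y_{Nadir} = 271.6 − 4y_{Nadir} − 2y_{Kora} = 0, so y_{Nadir} = 67.9 − 0.5y_{Kora}.
By the same steps for Kora: y_{Kora} = 67.4 − 0.5y_{Nadir}.
Solving the two reaction functions simultaneously: (1 − (−0.5)(−0.5))y_{Nadir} = 67.9 − 0.5·67.4, so 0.75y_{Nadir} = 34.2 and y_{Nadir} = 45.6.
Then y_{Kora} = 67.4 − 0.5·45.6 = 44.6.

45.6, 44.6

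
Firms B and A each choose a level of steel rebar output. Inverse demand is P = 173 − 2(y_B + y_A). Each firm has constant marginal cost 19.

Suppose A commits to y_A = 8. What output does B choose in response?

34.5

Firm B's profit: π = y_B(173 − 2(y_B + y_A)) − 19y_B.
∂π/∂y_B = 154 − 4y_B − 2y_A = 0, so y_B = 38.5 − 0.5y_A.
At y_A = 8: y_B = 38.5 − 0.5·8 = 34.5.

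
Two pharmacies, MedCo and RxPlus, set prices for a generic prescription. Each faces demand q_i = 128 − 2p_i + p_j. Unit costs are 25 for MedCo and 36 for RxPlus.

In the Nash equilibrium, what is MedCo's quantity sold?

71.6

MedCo's profit: π = (p_{MedCo} − 25)(128 − 2p_{MedCo} + p_{RxPlus}).
∂π/∂p_{MedCo} = 178 − 4p_{MedCo} + p_{RxPlus} = 0 ⇒ p_{MedCo} = 44.5 + 0.25p_{RxPlus}.
Similarly p_{RxPlus} = 50 + 0.25p_{MedCo}.
Substituting the second reaction function into the first: p_{MedCo} = 44.5 + 0.25(50 + 0.25p_{MedCo}), which gives 0.9375p_{MedCo} = 57 ⇒ p_{MedCo} = 60.8.
Then p_{RxPlus} = 50 + 0.25·60.8 = 65.2.
q_{MedCo} = 128 − 2·60.8 + 65.2 = 71.6.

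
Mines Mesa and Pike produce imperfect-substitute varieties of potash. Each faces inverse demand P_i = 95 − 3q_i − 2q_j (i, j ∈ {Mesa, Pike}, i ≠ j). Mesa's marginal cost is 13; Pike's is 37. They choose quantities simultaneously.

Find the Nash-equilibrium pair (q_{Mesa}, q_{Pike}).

Mine Mesa's profit: π = q_{Mesa}(95 − 3q_{Mesa} − 2q_{Pike}) − 13q_{Mesa}.
∂π/∂q_{Mesa} = 82 − 6q_{Mesa} − 2q_{Pike} = 0 ⇒ q_{Mesa} = 41/3 − (1/3)q_{Pike}.
Similarly q_{Pike} = 29/3 − (1/3)q_{Mesa}.
Substituting the second reaction function into the first: q_{Mesa} = 41/3 − (1/3)(29/3 − (1/3)q_{Mesa}), which gives (8/9)q_{Mesa} = 94/9 ⇒ q_{Mesa} = 11.75.
Then q_{Pike} = 29/3 − (1/3)·11.75 = 5.75.

11.75, 5.75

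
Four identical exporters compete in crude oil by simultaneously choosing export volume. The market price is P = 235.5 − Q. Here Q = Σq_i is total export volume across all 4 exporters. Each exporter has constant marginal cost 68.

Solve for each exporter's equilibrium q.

33.5

A representative exporter's profit is π_i = q_i(235.5 − Q) − 68q_i, with Q = q_i + Σ_{j≠i} q_j.
First-order condition: 167.5 − 2q_i − Σ_{j≠i} q_j = 0.
With identical exporters, set every q_j = q: then 167.5 − 2q − 3q = 0, i.e. q = 167.5/5 = 33.5.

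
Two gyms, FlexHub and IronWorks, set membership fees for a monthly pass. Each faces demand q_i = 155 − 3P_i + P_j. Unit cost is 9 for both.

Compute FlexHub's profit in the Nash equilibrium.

2252.28

FlexHub's profit: π = (P_{FlexHub} − 9)(155 − 3P_{FlexHub} + P_{IronWorks}).
∂π/∂P_{FlexHub} = 182 − 6P_{FlexHub} + P_{IronWorks} = 0 ⇒ P_{FlexHub} = 91/3 + (1/6)P_{IronWorks}.
The game is symmetric, so in equilibrium P_{IronWorks} = P_{FlexHub}: the reaction function gives (5/6)P_{FlexHub} = 91/3, hence P_{FlexHub} = 36.4.
q_{FlexHub} = 155 − 3·36.4 + 36.4 = 82.2.
Profit = (36.4 − 9)·82.2 = 2252.28.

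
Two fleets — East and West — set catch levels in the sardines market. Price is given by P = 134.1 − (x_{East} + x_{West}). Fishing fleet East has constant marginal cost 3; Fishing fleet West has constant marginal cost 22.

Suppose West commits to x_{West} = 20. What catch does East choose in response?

55.55

Fishing fleet East's profit: π = x_{East}(134.1 − (x_{East} + x_{West})) − 3x_{East}.
∂π/∂x_{East} = 131.1 − 2x_{East} − x_{West} = 0, so x_{East} = 65.55 − 0.5x_{West}.
At x_{West} = 20: x_{East} = 65.55 − 0.5·20 = 55.55.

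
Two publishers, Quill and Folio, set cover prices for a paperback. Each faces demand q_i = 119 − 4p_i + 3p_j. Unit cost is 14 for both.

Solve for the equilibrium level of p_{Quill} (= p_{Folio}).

Quill's profit: π = (p_{Quill} − 14)(119 − 4p_{Quill} + 3p_{Folio}).
∂π/∂p_{Quill} = 175 − 8p_{Quill} + 3p_{Folio} = 0 ⇒ p_{Quill} = 21.875 + 0.375p_{Folio}.
Setting p_{Quill} = p_{Folio} in the reaction function: p_{Quill} = 21.875 + 0.375p_{Quill}, so p_{Quill} = 21.875 / 0.625 = 35.

35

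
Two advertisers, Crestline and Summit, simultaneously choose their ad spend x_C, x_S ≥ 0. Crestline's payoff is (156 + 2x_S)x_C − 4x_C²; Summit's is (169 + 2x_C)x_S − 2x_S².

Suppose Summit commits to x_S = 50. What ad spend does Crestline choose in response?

32

Expanding Crestline's payoff: 156x_C + 2x_Sx_C − 4x_C².
∂π/∂x_C = 156 + 2x_S − 8x_C = 0, so x_C = 19.5 + 0.25x_S.
At x_S = 50: x_C = 19.5 + 0.25·50 = 32.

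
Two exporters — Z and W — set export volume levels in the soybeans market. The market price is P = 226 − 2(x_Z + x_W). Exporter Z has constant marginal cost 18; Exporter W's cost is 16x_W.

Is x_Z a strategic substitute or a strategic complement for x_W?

strategic substitutes

Exporter Z's profit: π = x_Z(226 − 2(x_Z + x_W)) − 18x_Z.
∂π/∂x_Z = 208 − 4x_Z − 2x_W = 0, so x_Z = 52 − 0.5x_W.
The best-response slope dx_Z/dx_W = −0.5 < 0: the reaction function is downward-sloping, so the choices are strategic substitutes.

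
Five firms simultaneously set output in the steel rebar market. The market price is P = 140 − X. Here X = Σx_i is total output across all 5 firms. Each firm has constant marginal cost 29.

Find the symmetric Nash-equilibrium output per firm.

18.5

A representative firm's profit is π_i = x_i(140 − X) − 29x_i, with X = x_i + Σ_{j≠i} x_j.
First-order condition: 111 − 2x_i − Σ_{j≠i} x_j = 0.
Imposing symmetry (x_j = x for all j) turns Σ_{j≠i} x_j into 4x, so 111 = 6x and x = 18.5.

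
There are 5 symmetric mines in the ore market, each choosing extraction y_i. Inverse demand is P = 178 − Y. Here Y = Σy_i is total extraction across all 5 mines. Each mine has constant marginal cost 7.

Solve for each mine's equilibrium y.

28.5

A representative mine's profit is π_i = y_i(178 − Y) − 7y_i, with Y = y_i + Σ_{j≠i} y_j.
First-order condition: 171 − 2y_i − Σ_{j≠i} y_j = 0.
In a symmetric equilibrium every mine chooses the same y, so Σ_{j≠i} y_j = 4y. The condition becomes 171 − 6y = 0, giving y = 171/6 = 28.5.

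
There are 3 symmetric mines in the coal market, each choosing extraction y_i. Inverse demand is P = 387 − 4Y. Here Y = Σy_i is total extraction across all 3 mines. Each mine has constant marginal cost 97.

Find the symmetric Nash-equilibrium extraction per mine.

A representative mine's profit is π_i = y_i(387 − 4Y) − 97y_i, with Y = y_i + Σ_{j≠i} y_j.
First-order condition: 290 − 8y_i − 4Σ_{j≠i} y_j = 0.
With identical mines, set every y_j = y: then 290 − 8y − 8y = 0, i.e. y = 290/16 = 18.125.

18.125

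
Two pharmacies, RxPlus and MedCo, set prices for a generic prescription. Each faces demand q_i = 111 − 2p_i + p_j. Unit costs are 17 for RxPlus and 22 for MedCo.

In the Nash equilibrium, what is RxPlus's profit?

RxPlus's profit: π = (p_{RxPlus} − 17)(111 − 2p_{RxPlus} + p_{MedCo}).
∂π/∂p_{RxPlus} = 145 − 4p_{RxPlus} + p_{MedCo} = 0 ⇒ p_{RxPlus} = 36.25 + 0.25p_{MedCo}.
Similarly p_{MedCo} = 38.75 + 0.25p_{RxPlus}.
Solving the two reaction functions simultaneously: (1 − (0.25)(0.25))p_{RxPlus} = 36.25 + 0.25·38.75, so 0.9375p_{RxPlus} = 45.9375 and p_{RxPlus} = 49.
Then p_{MedCo} = 38.75 + 0.25·49 = 51.
q_{RxPlus} = 111 − 2·49 + 51 = 64.
Profit = (49 − 17)·64 = 2048.

2048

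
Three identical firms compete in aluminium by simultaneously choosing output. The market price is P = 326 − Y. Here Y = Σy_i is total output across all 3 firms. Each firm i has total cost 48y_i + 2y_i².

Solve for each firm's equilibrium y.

34.75

A representative firm's profit is π_i = y_i(326 − Y) − 48y_i − 2y_i², with Y = y_i + Σ_{j≠i} y_j.
First-order condition: 278 − 6y_i − Σ_{j≠i} y_j = 0.
With identical firms, set every y_j = y: then 278 − 6y − 2y = 0, i.e. y = 278/8 = 34.75.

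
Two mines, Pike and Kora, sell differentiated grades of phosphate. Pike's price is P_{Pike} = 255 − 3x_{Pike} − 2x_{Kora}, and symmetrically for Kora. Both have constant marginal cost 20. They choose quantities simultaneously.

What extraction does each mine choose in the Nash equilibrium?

29.375

Mine Pike's profit: π = x_{Pike}(255 − 3x_{Pike} − 2x_{Kora}) − 20x_{Pike}.
∂π/∂x_{Pike} = 235 − 6x_{Pike} − 2x_{Kora} = 0 ⇒ x_{Pike} = 235/6 − (1/3)x_{Kora}.
By symmetry x_{Kora} = x_{Pike}; substituting into the reaction function, (4/3)x_{Pike} = 235/6 and x_{Pike} = 29.375.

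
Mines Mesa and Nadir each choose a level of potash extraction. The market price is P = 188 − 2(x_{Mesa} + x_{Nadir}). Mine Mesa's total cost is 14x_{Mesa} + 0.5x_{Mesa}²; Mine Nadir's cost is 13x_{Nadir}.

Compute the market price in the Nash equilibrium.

78.875

Mine Mesa's profit: π = x_{Mesa}(188 − 2(x_{Mesa} + x_{Nadir})) − 14x_{Mesa} − 0.5x_{Mesa}².
∂π/∂x_{Mesa} = 174 − 5x_{Mesa} − 2x_{Nadir} = 0, so x_{Mesa} = 34.8 − 0.4x_{Nadir}.
For Nadir: ∂π/∂x_{Nadir} = 175 − 4x_{Nadir} − 2x_{Mesa} = 0 ⇒ x_{Nadir} = 43.75 − 0.5x_{Mesa}.
Plugging x_{Nadir} into Mesa's best response: x_{Mesa} = 34.8 − 0.4(43.75 − 0.5x_{Mesa}) ⇒ 0.8x_{Mesa} = 17.3, so x_{Mesa} = 21.625.
Then x_{Nadir} = 43.75 − 0.5·21.625 = 32.9375.
Equilibrium price: P = 188 − 2·54.5625 = 78.875.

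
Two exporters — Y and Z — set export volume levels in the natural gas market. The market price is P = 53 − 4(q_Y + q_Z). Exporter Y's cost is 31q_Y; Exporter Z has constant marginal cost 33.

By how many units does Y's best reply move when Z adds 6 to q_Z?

Exporter Y's profit: π = q_Y(53 − 4(q_Y + q_Z)) − 31q_Y.
∂π/∂q_Y = 22 − 8q_Y − 4q_Z = 0, so q_Y = 2.75 − 0.5q_Z.
The reaction-function slope is −0.5, so a 6-unit rise in q_Z moves q_Y by −0.5 × 6 = −3. Y's best response falls — the actions are strategic substitutes.

-3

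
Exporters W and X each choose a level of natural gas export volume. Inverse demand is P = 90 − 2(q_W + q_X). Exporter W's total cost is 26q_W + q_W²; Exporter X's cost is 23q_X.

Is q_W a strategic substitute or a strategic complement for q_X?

Exporter W's profit: π = q_W(90 − 2(q_W + q_X)) − 26q_W − q_W².
∂π/∂q_W = 64 − 6q_W − 2q_X = 0, so q_W = 32/3 − (1/3)q_X.
The best-response slope dq_W/dq_X = −1/3 < 0: the reaction function is downward-sloping, so the choices are strategic substitutes.

strategic substitutes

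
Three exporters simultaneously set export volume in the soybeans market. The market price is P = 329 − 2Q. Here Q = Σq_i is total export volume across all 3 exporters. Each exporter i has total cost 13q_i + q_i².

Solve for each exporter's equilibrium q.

A representative exporter's profit is π_i = q_i(329 − 2Q) − 13q_i − q_i², with Q = q_i + Σ_{j≠i} q_j.
First-order condition: 316 − 6q_i − 2Σ_{j≠i} q_j = 0.
In a symmetric equilibrium every exporter chooses the same q, so Σ_{j≠i} q_j = 2q. The condition becomes 316 − 10q = 0, giving q = 316/10 = 31.6.

31.6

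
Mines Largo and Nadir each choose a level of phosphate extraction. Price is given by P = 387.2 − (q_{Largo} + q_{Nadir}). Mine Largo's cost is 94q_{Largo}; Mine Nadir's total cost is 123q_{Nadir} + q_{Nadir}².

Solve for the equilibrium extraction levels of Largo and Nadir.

129.8, 33.6

Mine Largo's profit: π = q_{Largo}(387.2 − (q_{Largo} + q_{Nadir})) − 94q_{Largo}.
∂π/∂q_{Largo} = 293.2 − 2q_{Largo} − q_{Nadir} = 0, so q_{Largo} = 146.6 − 0.5q_{Nadir}.
For Nadir: ∂π/∂q_{Nadir} = 264.2 − 4q_{Nadir} − q_{Largo} = 0 ⇒ q_{Nadir} = 66.05 − 0.25q_{Largo}.
Solving the two reaction functions simultaneously: (1 − (−0.5)(−0.25))q_{Largo} = 146.6 − 0.5·66.05, so 0.875q_{Largo} = 113.575 and q_{Largo} = 129.8.
Then q_{Nadir} = 66.05 − 0.25·129.8 = 33.6.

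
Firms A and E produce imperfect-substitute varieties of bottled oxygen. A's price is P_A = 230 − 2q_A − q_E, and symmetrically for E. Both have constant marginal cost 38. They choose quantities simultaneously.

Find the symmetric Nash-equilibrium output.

38.4

Firm A's profit: π = q_A(230 − 2q_A − q_E) − 38q_A.
∂π/∂q_A = 192 − 4q_A − q_E = 0 ⇒ q_A = 48 − 0.25q_E.
The game is symmetric, so in equilibrium q_E = q_A: the reaction function gives 1.25q_A = 48, hence q_A = 38.4.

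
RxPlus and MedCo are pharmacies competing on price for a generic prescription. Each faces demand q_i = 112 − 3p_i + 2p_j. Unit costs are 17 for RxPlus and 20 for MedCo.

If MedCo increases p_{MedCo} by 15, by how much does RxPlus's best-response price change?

5

RxPlus's profit: π = (p_{RxPlus} − 17)(112 − 3p_{RxPlus} + 2p_{MedCo}).
∂π/∂p_{RxPlus} = 163 − 6p_{RxPlus} + 2p_{MedCo} = 0 ⇒ p_{RxPlus} = 163/6 + (1/3)p_{MedCo}.
The reaction-function slope is 1/3, so a 15-unit rise in p_{MedCo} moves p_{RxPlus} by 1/3 × 15 = 5. RxPlus's best response rises — the actions are strategic complements.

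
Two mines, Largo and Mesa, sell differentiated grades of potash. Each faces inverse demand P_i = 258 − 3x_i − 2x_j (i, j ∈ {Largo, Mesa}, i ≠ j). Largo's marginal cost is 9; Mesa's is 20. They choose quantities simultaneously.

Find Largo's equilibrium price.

104.4375

Mine Largo's profit: π = x_{Largo}(258 − 3x_{Largo} − 2x_{Mesa}) − 9x_{Largo}.
∂π/∂x_{Largo} = 249 − 6x_{Largo} − 2x_{Mesa} = 0 ⇒ x_{Largo} = 41.5 − (1/3)x_{Mesa}.
Similarly x_{Mesa} = 119/3 − (1/3)x_{Largo}.
Solving the two reaction functions simultaneously: (1 − (−1/3)(−1/3))x_{Largo} = 41.5 − (1/3)·(119/3), so (8/9)x_{Largo} = 509/18 and x_{Largo} = 31.8125.
Then x_{Mesa} = 119/3 − (1/3)·31.8125 = 29.0625.
P_{Largo} = 258 − 3·31.8125 − 2·29.0625 = 104.4375.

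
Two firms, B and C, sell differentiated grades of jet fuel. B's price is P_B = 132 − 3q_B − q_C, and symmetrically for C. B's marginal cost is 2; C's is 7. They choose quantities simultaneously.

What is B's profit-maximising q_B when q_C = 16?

19

Firm B's profit: π = q_B(132 − 3q_B − q_C) − 2q_B.
∂π/∂q_B = 130 − 6q_B − q_C = 0 ⇒ q_B = 65/3 − (1/6)q_C.
At q_C = 16: q_B = 65/3 − (1/6)·16 = 19.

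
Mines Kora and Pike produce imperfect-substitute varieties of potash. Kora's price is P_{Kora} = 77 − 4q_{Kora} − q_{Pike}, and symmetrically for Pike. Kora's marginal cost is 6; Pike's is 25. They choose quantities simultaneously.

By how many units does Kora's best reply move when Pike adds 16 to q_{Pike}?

-2

Mine Kora's profit: π = q_{Kora}(77 − 4q_{Kora} − q_{Pike}) − 6q_{Kora}.
∂π/∂q_{Kora} = 71 − 8q_{Kora} − q_{Pike} = 0 ⇒ q_{Kora} = 8.875 − 0.125q_{Pike}.
The reaction-function slope is −0.125, so a 16-unit rise in q_{Pike} moves q_{Kora} by −0.125 × 16 = −2. Kora's best response falls — the actions are strategic substitutes.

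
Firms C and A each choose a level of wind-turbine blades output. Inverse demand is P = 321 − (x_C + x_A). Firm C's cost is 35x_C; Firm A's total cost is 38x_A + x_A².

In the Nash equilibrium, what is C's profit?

Firm C's profit: π = x_C(321 − (x_C + x_A)) − 35x_C.
∂π/∂x_C = 286 − 2x_C − x_A = 0, so x_C = 143 − 0.5x_A.
For A: ∂π/∂x_A = 283 − 4x_A − x_C = 0 ⇒ x_A = 70.75 − 0.25x_C.
Solving the two reaction functions simultaneously: (1 − (−0.5)(−0.25))x_C = 143 − 0.5·70.75, so 0.875x_C = 107.625 and x_C = 123.
Then x_A = 70.75 − 0.25·123 = 40.
Price P = 321 − 163 = 158.
C's profit: (158 − 35)·123 = 15129.

15129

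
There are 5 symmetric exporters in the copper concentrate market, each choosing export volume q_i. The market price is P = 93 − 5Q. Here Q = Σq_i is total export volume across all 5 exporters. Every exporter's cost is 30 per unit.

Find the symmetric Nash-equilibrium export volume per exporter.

A representative exporter's profit is π_i = q_i(93 − 5Q) − 30q_i, with Q = q_i + Σ_{j≠i} q_j.
First-order condition: 63 − 10q_i − 5Σ_{j≠i} q_j = 0.
In a symmetric equilibrium every exporter chooses the same q, so Σ_{j≠i} q_j = 4q. The condition becomes 63 − 30q = 0, giving q = 63/30 = 2.1.

2.1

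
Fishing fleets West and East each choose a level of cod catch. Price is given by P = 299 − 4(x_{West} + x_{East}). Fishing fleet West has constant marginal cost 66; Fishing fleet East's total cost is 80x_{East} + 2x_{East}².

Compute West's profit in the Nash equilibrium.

Fishing fleet West's profit: π = x_{West}(299 − 4(x_{West} + x_{East})) − 66x_{West}.
∂π/∂x_{West} = 233 − 8x_{West} − 4x_{East} = 0, so x_{West} = 29.125 − 0.5x_{East}.
For East: ∂π/∂x_{East} = 219 − 12x_{East} − 4x_{West} = 0 ⇒ x_{East} = 18.25 − (1/3)x_{West}.
Substituting the second reaction function into the first: x_{West} = 29.125 − 0.5(18.25 − (1/3)x_{West}), which gives (5/6)x_{West} = 20 ⇒ x_{West} = 24.
Then x_{East} = 18.25 − (1/3)·24 = 10.25.
Price P = 299 − 4·34.25 = 162.
West's profit: (162 − 66)·24 = 2304.

2304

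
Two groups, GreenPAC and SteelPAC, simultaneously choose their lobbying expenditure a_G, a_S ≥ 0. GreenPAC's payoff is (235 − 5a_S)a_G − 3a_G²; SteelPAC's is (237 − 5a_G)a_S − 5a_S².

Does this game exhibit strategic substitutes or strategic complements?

Expanding GreenPAC's payoff: 235a_G − 5a_Sa_G − 3a_G².
∂π/∂a_G = 235 − 5a_S − 6a_G = 0, so a_G = 235/6 − (5/6)a_S.
The best-response slope da_G/da_S = −5/6 < 0: the reaction function is downward-sloping, so the choices are strategic substitutes.

strategic substitutes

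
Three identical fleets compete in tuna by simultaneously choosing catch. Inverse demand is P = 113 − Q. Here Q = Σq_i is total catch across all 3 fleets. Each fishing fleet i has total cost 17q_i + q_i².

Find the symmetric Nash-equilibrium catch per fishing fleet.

A representative fishing fleet's profit is π_i = q_i(113 − Q) − 17q_i − q_i², with Q = q_i + Σ_{j≠i} q_j.
First-order condition: 96 − 4q_i − Σ_{j≠i} q_j = 0.
Imposing symmetry (q_j = q for all j) turns Σ_{j≠i} q_j into 2q, so 96 = 6q and q = 16.

16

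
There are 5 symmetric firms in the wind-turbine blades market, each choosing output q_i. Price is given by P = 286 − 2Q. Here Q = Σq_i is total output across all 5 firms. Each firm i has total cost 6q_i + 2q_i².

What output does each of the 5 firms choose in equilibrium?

A representative firm's profit is π_i = q_i(286 − 2Q) − 6q_i − 2q_i², with Q = q_i + Σ_{j≠i} q_j.
First-order condition: 280 − 8q_i − 2Σ_{j≠i} q_j = 0.
Imposing symmetry (q_j = q for all j) turns Σ_{j≠i} q_j into 4q, so 280 = 16q and q = 17.5.

17.5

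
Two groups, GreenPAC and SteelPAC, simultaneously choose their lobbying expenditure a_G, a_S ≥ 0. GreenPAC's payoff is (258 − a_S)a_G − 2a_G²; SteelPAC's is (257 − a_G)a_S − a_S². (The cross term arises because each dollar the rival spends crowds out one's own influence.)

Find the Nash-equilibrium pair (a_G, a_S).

37, 110

Expanding GreenPAC's payoff: 258a_G − a_Sa_G − 2a_G².
∂π/∂a_G = 258 − a_S − 4a_G = 0, so a_G = 64.5 − 0.25a_S.
Likewise for SteelPAC: a_S = 128.5 − 0.5a_G.
Substituting the second reaction function into the first: a_G = 64.5 − 0.25(128.5 − 0.5a_G), which gives 0.875a_G = 32.375 ⇒ a_G = 37.
Then a_S = 128.5 − 0.5·37 = 110.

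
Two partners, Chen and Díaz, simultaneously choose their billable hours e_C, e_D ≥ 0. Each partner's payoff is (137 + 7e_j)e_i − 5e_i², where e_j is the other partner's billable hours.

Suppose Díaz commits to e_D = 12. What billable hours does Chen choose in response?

22.1

Chen's payoff is (137 + 7e_D)e_C − 5e_C².
∂π/∂e_C = 137 + 7e_D − 10e_C = 0, so e_C = 13.7 + 0.7e_D.
At e_D = 12: e_C = 13.7 + 0.7·12 = 22.1.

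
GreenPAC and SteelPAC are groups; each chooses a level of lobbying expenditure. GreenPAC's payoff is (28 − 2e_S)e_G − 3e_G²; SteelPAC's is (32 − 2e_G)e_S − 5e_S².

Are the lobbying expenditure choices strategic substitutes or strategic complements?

Expanding GreenPAC's payoff: 28e_G − 2e_Se_G − 3e_G².
∂π/∂e_G = 28 − 2e_S − 6e_G = 0, so e_G = 14/3 − (1/3)e_S.
The best-response slope de_G/de_S = −1/3 < 0: the reaction function is downward-sloping, so the choices are strategic substitutes.

strategic substitutes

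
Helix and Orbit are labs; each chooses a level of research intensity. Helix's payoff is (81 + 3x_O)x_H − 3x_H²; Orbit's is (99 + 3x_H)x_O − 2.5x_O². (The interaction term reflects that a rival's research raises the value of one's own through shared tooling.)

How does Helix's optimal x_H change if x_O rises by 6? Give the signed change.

3

Expanding Helix's payoff: 81x_H + 3x_Ox_H − 3x_H².
∂π/∂x_H = 81 + 3x_O − 6x_H = 0, so x_H = 13.5 + 0.5x_O.
The reaction-function slope is 0.5, so a 6-unit rise in x_O moves x_H by 0.5 × 6 = 3. Helix's best response rises — the actions are strategic complements.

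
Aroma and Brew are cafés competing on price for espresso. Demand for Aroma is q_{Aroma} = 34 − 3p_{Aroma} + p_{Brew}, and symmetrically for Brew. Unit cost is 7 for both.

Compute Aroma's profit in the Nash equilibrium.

48

Aroma's profit: π = (p_{Aroma} − 7)(34 − 3p_{Aroma} + p_{Brew}).
∂π/∂p_{Aroma} = 55 − 6p_{Aroma} + p_{Brew} = 0 ⇒ p_{Aroma} = 55/6 + (1/6)p_{Brew}.
Setting p_{Aroma} = p_{Brew} in the reaction function: p_{Aroma} = 55/6 + (1/6)p_{Aroma}, so p_{Aroma} = (55/6) / (5/6) = 11.
q_{Aroma} = 34 − 3·11 + 11 = 12.
Profit = (11 − 7)·12 = 48.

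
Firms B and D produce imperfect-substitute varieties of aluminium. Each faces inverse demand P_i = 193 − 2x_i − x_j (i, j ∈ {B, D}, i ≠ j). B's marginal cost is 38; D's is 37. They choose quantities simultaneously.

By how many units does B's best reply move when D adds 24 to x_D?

-6

Firm B's profit: π = x_B(193 − 2x_B − x_D) − 38x_B.
∂π/∂x_B = 155 − 4x_B − x_D = 0 ⇒ x_B = 38.75 − 0.25x_D.
The reaction-function slope is −0.25, so a 24-unit rise in x_D moves x_B by −0.25 × 24 = −6. B's best response falls — the actions are strategic substitutes.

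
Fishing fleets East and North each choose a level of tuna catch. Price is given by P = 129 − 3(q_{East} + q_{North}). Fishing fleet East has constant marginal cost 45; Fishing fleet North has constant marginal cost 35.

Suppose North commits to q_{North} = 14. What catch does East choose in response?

Fishing fleet East's profit: π = q_{East}(129 − 3(q_{East} + q_{North})) − 45q_{East}.
∂π/∂q_{East} = 84 − 6q_{East} − 3q_{North} = 0, so q_{East} = 14 − 0.5q_{North}.
At q_{North} = 14: q_{East} = 14 − 0.5·14 = 7.

7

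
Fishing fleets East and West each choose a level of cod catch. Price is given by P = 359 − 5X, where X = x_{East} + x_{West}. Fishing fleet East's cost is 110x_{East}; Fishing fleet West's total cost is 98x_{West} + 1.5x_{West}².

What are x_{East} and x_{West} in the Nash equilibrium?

18.4, 13

Fishing fleet East's profit: π = x_{East}(359 − 5(x_{East} + x_{West})) − 110x_{East}.
∂π/∂x_{East} = 249 − 10x_{East} − 5x_{West} = 0, so x_{East} = 24.9 − 0.5x_{West}.
For West: ∂π/∂x_{West} = 261 − 13x_{West} − 5x_{East} = 0 ⇒ x_{West} = 261/13 − (5/13)x_{East}.
Substituting the second reaction function into the first: x_{East} = 24.9 − 0.5(261/13 − (5/13)x_{East}), which gives (21/26)x_{East} = 966/65 ⇒ x_{East} = 18.4.
Then x_{West} = 261/13 − (5/13)·18.4 = 13.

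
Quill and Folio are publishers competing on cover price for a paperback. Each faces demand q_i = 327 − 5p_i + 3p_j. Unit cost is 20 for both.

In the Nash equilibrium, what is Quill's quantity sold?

Quill's profit: π = (p_{Quill} − 20)(327 − 5p_{Quill} + 3p_{Folio}).
∂π/∂p_{Quill} = 427 − 10p_{Quill} + 3p_{Folio} = 0 ⇒ p_{Quill} = 42.7 + 0.3p_{Folio}.
The game is symmetric, so in equilibrium p_{Folio} = p_{Quill}: the reaction function gives 0.7p_{Quill} = 42.7, hence p_{Quill} = 61.
q_{Quill} = 327 − 5·61 + 3·61 = 205.

205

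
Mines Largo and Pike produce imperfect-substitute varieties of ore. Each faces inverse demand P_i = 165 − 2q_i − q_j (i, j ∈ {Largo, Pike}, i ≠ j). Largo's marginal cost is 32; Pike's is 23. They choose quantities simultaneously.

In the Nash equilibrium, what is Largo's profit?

Mine Largo's profit: π = q_{Largo}(165 − 2q_{Largo} − q_{Pike}) − 32q_{Largo}.
∂π/∂q_{Largo} = 133 − 4q_{Largo} − q_{Pike} = 0 ⇒ q_{Largo} = 33.25 − 0.25q_{Pike}.
Similarly q_{Pike} = 35.5 − 0.25q_{Largo}.
Plugging q_{Pike} into Largo's best response: q_{Largo} = 33.25 − 0.25(35.5 − 0.25q_{Largo}) ⇒ 0.9375q_{Largo} = 24.375, so q_{Largo} = 26.
Then q_{Pike} = 35.5 − 0.25·26 = 29.
P_{Largo} = 165 − 2·26 − 29 = 84.
Profit = (84 − 32)·26 = 1352.

1352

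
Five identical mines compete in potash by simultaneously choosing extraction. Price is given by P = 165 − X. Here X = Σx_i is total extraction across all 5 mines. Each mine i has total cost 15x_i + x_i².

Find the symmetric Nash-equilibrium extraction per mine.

18.75

A representative mine's profit is π_i = x_i(165 − X) − 15x_i − x_i², with X = x_i + Σ_{j≠i} x_j.
First-order condition: 150 − 4x_i − Σ_{j≠i} x_j = 0.
Imposing symmetry (x_j = x for all j) turns Σ_{j≠i} x_j into 4x, so 150 = 8x and x = 18.75.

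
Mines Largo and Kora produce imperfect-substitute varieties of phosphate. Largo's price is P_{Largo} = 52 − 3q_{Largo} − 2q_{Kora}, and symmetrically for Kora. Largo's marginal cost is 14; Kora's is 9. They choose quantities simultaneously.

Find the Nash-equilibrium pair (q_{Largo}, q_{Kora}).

Mine Largo's profit: π = q_{Largo}(52 − 3q_{Largo} − 2q_{Kora}) − 14q_{Largo}.
∂π/∂q_{Largo} = 38 − 6q_{Largo} − 2q_{Kora} = 0 ⇒ q_{Largo} = 19/3 − (1/3)q_{Kora}.
Similarly q_{Kora} = 43/6 − (1/3)q_{Largo}.
Plugging q_{Kora} into Largo's best response: q_{Largo} = 19/3 − (1/3)(43/6 − (1/3)q_{Largo}) ⇒ (8/9)q_{Largo} = 71/18, so q_{Largo} = 4.4375.
Then q_{Kora} = 43/6 − (1/3)·4.4375 = 5.6875.

4.4375, 5.6875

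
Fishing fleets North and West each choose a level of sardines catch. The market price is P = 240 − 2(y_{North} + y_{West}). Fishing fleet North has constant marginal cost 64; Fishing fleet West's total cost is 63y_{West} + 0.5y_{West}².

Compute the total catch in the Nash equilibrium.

Fishing fleet North's profit: π = y_{North}(240 − 2(y_{North} + y_{West})) − 64y_{North}.
∂π/∂y_{North} = 176 − 4y_{North} − 2y_{West} = 0, so y_{North} = 44 − 0.5y_{West}.
For West: ∂π/∂y_{West} = 177 − 5y_{West} − 2y_{North} = 0 ⇒ y_{West} = 35.4 − 0.4y_{North}.
Solving the two reaction functions simultaneously: (1 − (−0.5)(−0.4))y_{North} = 44 − 0.5·35.4, so 0.8y_{North} = 26.3 and y_{North} = 32.875.
Then y_{West} = 35.4 − 0.4·32.875 = 22.25.
Total catch: 32.875 + 22.25 = 55.125.

55.125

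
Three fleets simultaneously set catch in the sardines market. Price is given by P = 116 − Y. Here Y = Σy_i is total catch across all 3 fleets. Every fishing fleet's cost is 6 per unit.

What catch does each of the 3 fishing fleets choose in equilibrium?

A representative fishing fleet's profit is π_i = y_i(116 − Y) − 6y_i, with Y = y_i + Σ_{j≠i} y_j.
First-order condition: 110 − 2y_i − Σ_{j≠i} y_j = 0.
With identical fishing fleets, set every y_j = y: then 110 − 2y − 2y = 0, i.e. y = 110/4 = 27.5.

27.5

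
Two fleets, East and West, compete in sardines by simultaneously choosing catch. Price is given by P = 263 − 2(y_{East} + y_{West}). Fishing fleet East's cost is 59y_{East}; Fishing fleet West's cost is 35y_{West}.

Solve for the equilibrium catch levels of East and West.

Fishing fleet East's profit: π = y_{East}(263 − 2(y_{East} + y_{West})) − 59y_{East}.
∂π/∂y_{East} = 204 − 4y_{East} − 2y_{West} = 0, so y_{East} = 51 − 0.5y_{West}.
By the same steps for West: y_{West} = 57 − 0.5y_{East}.
Plugging y_{West} into East's best response: y_{East} = 51 − 0.5(57 − 0.5y_{East}) ⇒ 0.75y_{East} = 22.5, so y_{East} = 30.
Then y_{West} = 57 − 0.5·30 = 42.

30, 42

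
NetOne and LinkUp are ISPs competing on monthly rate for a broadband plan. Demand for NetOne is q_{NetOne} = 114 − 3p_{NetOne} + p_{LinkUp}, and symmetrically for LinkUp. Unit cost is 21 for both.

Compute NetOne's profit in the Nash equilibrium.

NetOne's profit: π = (p_{NetOne} − 21)(114 − 3p_{NetOne} + p_{LinkUp}).
∂π/∂p_{NetOne} = 177 − 6p_{NetOne} + p_{LinkUp} = 0 ⇒ p_{NetOne} = 29.5 + (1/6)p_{LinkUp}.
By symmetry p_{LinkUp} = p_{NetOne}; substituting into the reaction function, (5/6)p_{NetOne} = 29.5 and p_{NetOne} = 35.4.
q_{NetOne} = 114 − 3·35.4 + 35.4 = 43.2.
Profit = (35.4 − 21)·43.2 = 622.08.

622.08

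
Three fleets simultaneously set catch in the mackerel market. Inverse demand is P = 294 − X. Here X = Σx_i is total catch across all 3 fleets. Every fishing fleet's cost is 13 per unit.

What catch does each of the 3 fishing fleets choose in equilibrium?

A representative fishing fleet's profit is π_i = x_i(294 − X) − 13x_i, with X = x_i + Σ_{j≠i} x_j.
First-order condition: 281 − 2x_i − Σ_{j≠i} x_j = 0.
With identical fishing fleets, set every x_j = x: then 281 − 2x − 2x = 0, i.e. x = 281/4 = 70.25.

70.25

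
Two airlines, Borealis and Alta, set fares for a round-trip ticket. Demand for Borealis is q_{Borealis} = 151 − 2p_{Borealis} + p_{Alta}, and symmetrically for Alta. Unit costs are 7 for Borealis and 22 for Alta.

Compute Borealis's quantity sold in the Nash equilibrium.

Borealis's profit: π = (p_{Borealis} − 7)(151 − 2p_{Borealis} + p_{Alta}).
∂π/∂p_{Borealis} = 165 − 4p_{Borealis} + p_{Alta} = 0 ⇒ p_{Borealis} = 41.25 + 0.25p_{Alta}.
Similarly p_{Alta} = 48.75 + 0.25p_{Borealis}.
Solving the two reaction functions simultaneously: (1 − (0.25)(0.25))p_{Borealis} = 41.25 + 0.25·48.75, so 0.9375p_{Borealis} = 53.4375 and p_{Borealis} = 57.
Then p_{Alta} = 48.75 + 0.25·57 = 63.
q_{Borealis} = 151 − 2·57 + 63 = 100.

100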